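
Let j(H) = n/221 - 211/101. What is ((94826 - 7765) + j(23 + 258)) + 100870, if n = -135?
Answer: 4194747585/22321 ≈ 1.8793e+5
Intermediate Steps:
j(H) = -60266/22321 (j(H) = -135/221 - 211/101 = -60266/22321)
((94826 - 7765) + j(23 + 258)) + 100870 = ((94826 - 7765) - 60266/22321) + 100870 = (87061 - 60266/22321) + 100870 = 1943228315/22321 + 100870 = 4194747585/22321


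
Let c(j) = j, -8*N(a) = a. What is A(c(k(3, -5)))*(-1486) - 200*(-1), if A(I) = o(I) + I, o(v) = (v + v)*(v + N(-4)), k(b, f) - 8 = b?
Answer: -392104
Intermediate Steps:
N(a) = -a/8
k(b, f) = 8 + b
o(v) = 2*v*(½ + v) (o(v) = (v + v)*(v - ⅛*(-4)) = (2*v)*(v + ½) = (2*v)*(½ + v) = 2*v*(½ + v))
A(I) = I + I*(1 + 2*I) (A(I) = I*(1 + 2*I) + I = I + I*(1 + 2*I))
A(c(k(3, -5)))*(-1486) - 200*(-1) = (2*(8 + 3)*(1 + (8 + 3)))*(-1486) - 200*(-1) = (2*11*(1 + 11))*(-1486) + 200 = (2*11*12)*(-1486) + 200 = 264*(-1486) + 200 = -392304 + 200 = -392104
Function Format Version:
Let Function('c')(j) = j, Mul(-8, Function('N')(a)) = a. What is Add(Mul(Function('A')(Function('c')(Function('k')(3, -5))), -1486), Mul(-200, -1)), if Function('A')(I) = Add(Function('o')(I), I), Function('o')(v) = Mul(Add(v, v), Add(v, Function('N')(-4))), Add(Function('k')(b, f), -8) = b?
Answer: -392104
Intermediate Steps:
Function('N')(a) = Mul(Rational(-1, 8), a)
Function('k')(b, f) = Add(8, b)
Function('o')(v) = Mul(2, v, Add(Rational(1, 2), v)) (Function('o')(v) = Mul(Add(v, v), Add(v, Mul(Rational(-1, 8), -4))) = Mul(Mul(2, v), Add(v, Rational(1, 2))) = Mul(Mul(2, v), Add(Rational(1, 2), v)) = Mul(2, v, Add(Rational(1, 2), v)))
Function('A')(I) = Add(I, Mul(I, Add(1, Mul(2, I)))) (Function('A')(I) = Add(Mul(I, Add(1, Mul(2, I))), I) = Add(I, Mul(I, Add(1, Mul(2, I)))))
Add(Mul(Function('A')(Function('c')(Function('k')(3, -5))), -1486), Mul(-200, -1)) = Add(Mul(Mul(2, Add(8, 3), Add(1, Add(8, 3))), -1486), Mul(-200, -1)) = Add(Mul(Mul(2, 11, Add(1, 11)), -1486), 200) = Add(Mul(Mul(2, 11, 12), -1486), 200) = Add(Mul(264, -1486), 200) = Add(-392304, 200) = -392104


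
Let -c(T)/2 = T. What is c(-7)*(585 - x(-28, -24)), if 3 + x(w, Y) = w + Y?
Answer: 8960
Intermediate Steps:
x(w, Y) = -3 + Y + w (x(w, Y) = -3 + (w + Y) = -3 + (Y + w) = -3 + Y + w)
c(T) = -2*T
c(-7)*(585 - x(-28, -24)) = (-2*(-7))*(585 - (-3 - 24 - 28)) = 14*(585 - 1*(-55)) = 14*(585 + 55) = 14*640 = 8960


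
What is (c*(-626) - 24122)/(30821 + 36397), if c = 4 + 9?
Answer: -16130/33609 ≈ -0.47993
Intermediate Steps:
c = 13
(c*(-626) - 24122)/(30821 + 36397) = (13*(-626) - 24122)/(30821 + 36397) = (-8138 - 24122)/67218 = -32260*1/67218 = -16130/33609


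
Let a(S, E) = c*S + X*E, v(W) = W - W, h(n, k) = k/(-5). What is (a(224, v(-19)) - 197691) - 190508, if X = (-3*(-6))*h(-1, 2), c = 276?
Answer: -326375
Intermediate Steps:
h(n, k) = -k/5 (h(n, k) = k*(-⅕) = -k/5)
v(W) = 0
X = -36/5 (X = (-3*(-6))*(-⅕*2) = 18*(-⅖) = -36/5 ≈ -7.2000)
a(S, E) = 276*S - 36*E/5
(a(224, v(-19)) - 197691) - 190508 = ((276*224 - 36/5*0) - 197691) - 190508 = ((61824 + 0) - 197691) - 190508 = (61824 - 197691) - 190508 = -135867 - 190508 = -326375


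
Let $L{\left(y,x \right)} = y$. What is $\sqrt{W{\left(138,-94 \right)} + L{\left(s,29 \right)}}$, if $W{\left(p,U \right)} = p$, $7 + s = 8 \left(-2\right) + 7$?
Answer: $\sqrt{122} \approx 11.045$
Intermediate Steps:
$s = -16$ ($s = -7 + \left(8 \left(-2\right) + 7\right) = -7 + \left(-16 + 7\right) = -7 - 9 = -16$)
$\sqrt{W{\left(138,-94 \right)} + L{\left(s,29 \right)}} = \sqrt{138 - 16} = \sqrt{122}$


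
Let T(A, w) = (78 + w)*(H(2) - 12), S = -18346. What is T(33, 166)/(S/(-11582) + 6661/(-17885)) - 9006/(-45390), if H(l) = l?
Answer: -955803205942373/474647973255 ≈ -2013.7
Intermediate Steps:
T(A, w) = -780 - 10*w (T(A, w) = (78 + w)*(2 - 12) = (78 + w)*(-10) = -780 - 10*w)
T(33, 166)/(S/(-11582) + 6661/(-17885)) - 9006/(-45390) = (-780 - 10*166)/(-18346/(-11582) + 6661/(-17885)) - 9006/(-45390) = (-780 - 1660)/(-18346*(-1/11582) + 6661*(-1/17885)) - 9006*(-1/45390) = -2440/(9173/5791 - 6661/17885) + 1501/7565 = -2440/125485254/103572035 + 1501/7565 = -2440*103572035/125485254 + 1501/7565 = -126357882700/62742627 + 1501/7565 = -955803205942373/474647973255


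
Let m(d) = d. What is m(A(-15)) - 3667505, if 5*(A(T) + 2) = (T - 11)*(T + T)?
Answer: -3667351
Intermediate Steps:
A(T) = -2 + 2*T*(-11 + T)/5 (A(T) = -2 + ((T - 11)*(T + T))/5 = -2 + ((-11 + T)*(2*T))/5 = -2 + (2*T*(-11 + T))/5 = -2 + 2*T*(-11 + T)/5)
m(A(-15)) - 3667505 = (-2 - 22/5*(-15) + (2/5)*(-15)**2) - 3667505 = (-2 + 66 + (2/5)*225) - 3667505 = (-2 + 66 + 90) - 3667505 = 154 - 3667505 = -3667351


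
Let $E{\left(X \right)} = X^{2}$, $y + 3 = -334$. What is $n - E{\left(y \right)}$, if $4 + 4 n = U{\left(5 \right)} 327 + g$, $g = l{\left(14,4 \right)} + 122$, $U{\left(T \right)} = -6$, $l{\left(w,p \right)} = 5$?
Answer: $- \frac{456115}{4} \approx -1.1403 \cdot 10^{5}$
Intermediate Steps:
$y = -337$ ($y = -3 - 334 = -337$)
$g = 127$ ($g = 5 + 122 = 127$)
$n = - \frac{1839}{4}$ ($n = -1 + \frac{\left(-6\right) 327 + 127}{4} = -1 + \frac{-1962 + 127}{4} = -1 + \frac{1}{4} \left(-1835\right) = -1 - \frac{1835}{4} = - \frac{1839}{4} \approx -459.75$)
$n - E{\left(y \right)} = - \frac{1839}{4} - \left(-337\right)^{2} = - \frac{1839}{4} - 113569 = - \frac{456115}{4}$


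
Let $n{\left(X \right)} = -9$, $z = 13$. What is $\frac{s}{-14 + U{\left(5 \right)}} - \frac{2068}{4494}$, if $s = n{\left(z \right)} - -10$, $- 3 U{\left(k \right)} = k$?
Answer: $- \frac{55339}{105609} \approx -0.524$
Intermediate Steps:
$U{\left(k \right)} = - \frac{k}{3}$
$s = 1$ ($s = -9 - -10 = -9 + 10 = 1$)
$\frac{s}{-14 + U{\left(5 \right)}} - \frac{2068}{4494} = 1 \frac{1}{-14 - \frac{5}{3}} - \frac{2068}{4494} = 1 \frac{1}{-14 - \frac{5}{3}} - \frac{1034}{2247} = 1 \frac{1}{- \frac{47}{3}} - \frac{1034}{2247} = 1 \left(- \frac{3}{47}\right) - \frac{1034}{2247} = - \frac{3}{47} - \frac{1034}{2247} = - \frac{55339}{105609}$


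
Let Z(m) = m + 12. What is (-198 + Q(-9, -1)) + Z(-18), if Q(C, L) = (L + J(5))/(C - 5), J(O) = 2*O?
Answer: -2865/14 ≈ -204.64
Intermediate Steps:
Z(m) = 12 + m
Q(C, L) = (10 + L)/(-5 + C) (Q(C, L) = (L + 2*5)/(C - 5) = (L + 10)/(-5 + C) = (10 + L)/(-5 + C))
(-198 + Q(-9, -1)) + Z(-18) = (-198 + (10 - 1)/(-5 - 9)) + (12 - 18) = (-198 + 9/(-14)) - 6 = (-198 - 1/14*9) - 6 = (-198 - 9/14) - 6 = -2781/14 - 6 = -2865/14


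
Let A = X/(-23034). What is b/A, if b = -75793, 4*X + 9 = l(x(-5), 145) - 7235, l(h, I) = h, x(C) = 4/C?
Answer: -4364539905/4528 ≈ -9.6390e+5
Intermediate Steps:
X = -9056/5 (X = -9/4 + (4/(-5) - 7235)/4 = -9/4 + (4*(-⅕) - 7235)/4 = -9/4 + (-⅘ - 7235)/4 = -9/4 + (¼)*(-36179/5) = -9/4 - 36179/20 = -9056/5 ≈ -1811.2)
A = 4528/57585 (A = -9056/5/(-23034) = -9056/5*(-1/23034) = 4528/57585 ≈ 0.078632)
b/A = -75793/4528/57585 = -75793*57585/4528 = -4364539905/4528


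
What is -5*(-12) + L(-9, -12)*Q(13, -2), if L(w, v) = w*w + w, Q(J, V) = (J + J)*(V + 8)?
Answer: 11292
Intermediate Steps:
Q(J, V) = 2*J*(8 + V) (Q(J, V) = (2*J)*(8 + V) = 2*J*(8 + V))
L(w, v) = w + w² (L(w, v) = w² + w = w + w²)
-5*(-12) + L(-9, -12)*Q(13, -2) = -5*(-12) + (-9*(1 - 9))*(2*13*(8 - 2)) = 60 + (-9*(-8))*(2*13*6) = 60 + 72*156 = 60 + 11232 = 11292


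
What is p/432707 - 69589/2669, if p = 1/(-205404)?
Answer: -6185052827276561/237220049088132 ≈ -26.073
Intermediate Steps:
p = -1/205404 ≈ -4.8685e-6
p/432707 - 69589/2669 = -1/205404/432707 - 69589/2669 = -1/205404*1/432707 - 69589*1/2669 = -1/88879748628 - 69589/2669 = -6185052827276561/237220049088132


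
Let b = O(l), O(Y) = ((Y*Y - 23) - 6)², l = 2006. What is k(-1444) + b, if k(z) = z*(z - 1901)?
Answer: 16192637166229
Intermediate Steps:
k(z) = z*(-1901 + z)
O(Y) = (-29 + Y²)² (O(Y) = ((Y² - 23) - 6)² = ((-23 + Y²) - 6)² = (-29 + Y²)²)
b = 16192632336049 (b = (-29 + 2006²)² = (-29 + 4024036)² = 4024007² = 16192632336049)
k(-1444) + b = -1444*(-1901 - 1444) + 16192632336049 = -1444*(-3345) + 16192632336049 = 4830180 + 16192632336049 = 16192637166229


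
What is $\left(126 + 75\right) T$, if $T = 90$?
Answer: $18090$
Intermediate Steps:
$\left(126 + 75\right) T = \left(126 + 75\right) 90 = 201 \cdot 90 = 18090$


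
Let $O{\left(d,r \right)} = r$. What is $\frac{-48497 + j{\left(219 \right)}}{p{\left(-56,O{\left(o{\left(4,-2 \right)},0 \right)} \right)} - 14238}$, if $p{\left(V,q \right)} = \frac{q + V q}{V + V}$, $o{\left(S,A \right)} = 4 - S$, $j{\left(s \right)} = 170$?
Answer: $\frac{16109}{4746} \approx 3.3942$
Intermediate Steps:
$p{\left(V,q \right)} = \frac{q + V q}{2 V}$
$\frac{-48497 + j{\left(219 \right)}}{p{\left(-56,O{\left(o{\left(4,-2 \right)},0 \right)} \right)} - 14238} = \frac{-48497 + 170}{\frac{1}{2} \cdot 0 \frac{1}{-56} \left(1 - 56\right) - 14238} = - \frac{48327}{\frac{1}{2} \cdot 0 \left(- \frac{1}{56}\right) \left(-55\right) - 14238} = - \frac{48327}{0 - 14238} = - \frac{48327}{-14238} = \left(-48327\right) \left(- \frac{1}{14238}\right) = \frac{16109}{4746}$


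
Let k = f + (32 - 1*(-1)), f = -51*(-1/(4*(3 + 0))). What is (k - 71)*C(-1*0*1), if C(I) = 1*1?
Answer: -135/4 ≈ -33.750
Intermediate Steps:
f = 17/4 (f = -51/(3*(-4)) = -51/(-12) = -51*(-1/12) = 17/4 ≈ 4.2500)
k = 149/4 (k = 17/4 + (32 - 1*(-1)) = 17/4 + (32 + 1) = 17/4 + 33 = 149/4 ≈ 37.250)
C(I) = 1
(k - 71)*C(-1*0*1) = (149/4 - 71)*1 = -135/4*1 = -135/4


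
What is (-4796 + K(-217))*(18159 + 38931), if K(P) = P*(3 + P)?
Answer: 2377341780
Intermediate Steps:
(-4796 + K(-217))*(18159 + 38931) = (-4796 - 217*(3 - 217))*(18159 + 38931) = (-4796 - 217*(-214))*57090 = (-4796 + 46438)*57090 = 41642*57090 = 2377341780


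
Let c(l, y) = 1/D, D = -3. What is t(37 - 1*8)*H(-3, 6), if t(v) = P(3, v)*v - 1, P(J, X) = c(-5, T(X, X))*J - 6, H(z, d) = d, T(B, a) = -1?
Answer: -1224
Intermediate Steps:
c(l, y) = -1/3 (c(l, y) = 1/(-3) = -1/3)
P(J, X) = -6 - J/3 (P(J, X) = -J/3 - 6 = -6 - J/3)
t(v) = -1 - 7*v (t(v) = (-6 - 1/3*3)*v - 1 = (-6 - 1)*v - 1 = -7*v - 1 = -1 - 7*v)
t(37 - 1*8)*H(-3, 6) = (-1 - 7*(37 - 1*8))*6 = (-1 - 7*(37 - 8))*6 = (-1 - 7*29)*6 = (-1 - 203)*6 = -204*6 = -1224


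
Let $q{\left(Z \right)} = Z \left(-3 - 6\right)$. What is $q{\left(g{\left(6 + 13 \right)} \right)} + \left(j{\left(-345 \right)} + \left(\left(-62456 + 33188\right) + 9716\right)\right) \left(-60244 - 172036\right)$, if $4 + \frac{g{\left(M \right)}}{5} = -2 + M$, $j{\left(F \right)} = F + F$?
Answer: $4701811175$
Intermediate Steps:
$j{\left(F \right)} = 2 F$
$g{\left(M \right)} = -30 + 5 M$ ($g{\left(M \right)} = -20 + 5 \left(-2 + M\right) = -20 + \left(-10 + 5 M\right) = -30 + 5 M$)
$q{\left(Z \right)} = - 9 Z$ ($q{\left(Z \right)} = Z \left(-9\right) = - 9 Z$)
$q{\left(g{\left(6 + 13 \right)} \right)} + \left(j{\left(-345 \right)} + \left(\left(-62456 + 33188\right) + 9716\right)\right) \left(-60244 - 172036\right) = - 9 \left(-30 + 5 \left(6 + 13\right)\right) + \left(2 \left(-345\right) + \left(\left(-62456 + 33188\right) + 9716\right)\right) \left(-60244 - 172036\right) = - 9 \left(-30 + 5 \cdot 19\right) + \left(-690 + \left(-29268 + 9716\right)\right) \left(-232280\right) = - 9 \left(-30 + 95\right) + \left(-690 - 19552\right) \left(-232280\right) = \left(-9\right) 65 - -4701811760 = -585 + 4701811760 = 4701811175$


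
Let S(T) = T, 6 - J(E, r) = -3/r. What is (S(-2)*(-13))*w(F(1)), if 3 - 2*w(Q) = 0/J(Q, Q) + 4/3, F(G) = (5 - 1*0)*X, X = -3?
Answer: 65/3 ≈ 21.667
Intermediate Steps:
J(E, r) = 6 + 3/r (J(E, r) = 6 - (-3)/r = 6 + 3/r)
F(G) = -15 (F(G) = (5 - 1*0)*(-3) = (5 + 0)*(-3) = 5*(-3) = -15)
w(Q) = ⅚ (w(Q) = 3/2 - (0/(6 + 3/Q) + 4/3)/2 = 3/2 - (0 + 4*(⅓))/2 = 3/2 - (0 + 4/3)/2 = 3/2 - ½*4/3 = 3/2 - ⅔ = ⅚)
(S(-2)*(-13))*w(F(1)) = -2*(-13)*(⅚) = 26*(⅚) = 65/3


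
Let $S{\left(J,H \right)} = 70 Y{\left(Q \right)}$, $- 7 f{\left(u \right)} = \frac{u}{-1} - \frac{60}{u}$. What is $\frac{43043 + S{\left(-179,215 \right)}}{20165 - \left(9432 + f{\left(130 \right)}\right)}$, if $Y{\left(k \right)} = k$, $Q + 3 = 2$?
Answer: $\frac{3910543}{975007} \approx 4.0108$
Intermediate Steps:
$Q = -1$ ($Q = -3 + 2 = -1$)
$f{\left(u \right)} = \frac{u}{7} + \frac{60}{7 u}$ ($f{\left(u \right)} = - \frac{\frac{u}{-1} - \frac{60}{u}}{7} = - \frac{u \left(-1\right) - \frac{60}{u}}{7} = - \frac{- u - \frac{60}{u}}{7} = \frac{u}{7} + \frac{60}{7 u}$)
$S{\left(J,H \right)} = -70$ ($S{\left(J,H \right)} = 70 \left(-1\right) = -70$)
$\frac{43043 + S{\left(-179,215 \right)}}{20165 - \left(9432 + f{\left(130 \right)}\right)} = \frac{43043 - 70}{20165 - \left(9432 + \frac{60 + 130^{2}}{7 \cdot 130}\right)} = \frac{42973}{20165 - \left(9432 + \frac{1}{7} \cdot \frac{1}{130} \left(60 + 16900\right)\right)} = \frac{42973}{20165 - \left(9432 + \frac{1}{7} \cdot \frac{1}{130} \cdot 16960\right)} = \frac{42973}{20165 - \frac{860008}{91}} = \frac{42973}{\frac{975007}{91}} = 42973 \cdot \frac{91}{975007} = \frac{3910543}{975007}$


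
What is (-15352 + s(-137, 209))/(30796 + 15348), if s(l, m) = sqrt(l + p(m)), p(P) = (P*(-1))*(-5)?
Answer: -1919/5768 + sqrt(227)/23072 ≈ -0.33204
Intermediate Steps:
p(P) = 5*P (p(P) = -P*(-5) = 5*P)
s(l, m) = sqrt(l + 5*m)
(-15352 + s(-137, 209))/(30796 + 15348) = (-15352 + sqrt(-137 + 5*209))/(30796 + 15348) = (-15352 + sqrt(-137 + 1045))/46144 = (-15352 + sqrt(908))*(1/46144) = (-15352 + 2*sqrt(227))*(1/46144) = -1919/5768 + sqrt(227)/23072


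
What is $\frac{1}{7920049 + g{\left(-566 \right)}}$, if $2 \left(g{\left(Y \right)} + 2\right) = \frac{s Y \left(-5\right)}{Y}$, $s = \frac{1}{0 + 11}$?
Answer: $\frac{22}{174241029} \approx 1.2626 \cdot 10^{-7}$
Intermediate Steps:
$s = \frac{1}{11} \approx 0.090909$
$g{\left(Y \right)} = - \frac{49}{22}$ ($g{\left(Y \right)} = -2 + \frac{\frac{Y}{11} \left(-5\right) \frac{1}{Y}}{2} = -2 + \frac{- \frac{5 Y}{11} \frac{1}{Y}}{2} = -2 + \frac{1}{2} \left(- \frac{5}{11}\right) = -2 - \frac{5}{22} = - \frac{49}{22}$)
$\frac{1}{7920049 + g{\left(-566 \right)}} = \frac{1}{7920049 - \frac{49}{22}} = \frac{1}{\frac{174241029}{22}} = \frac{22}{174241029}$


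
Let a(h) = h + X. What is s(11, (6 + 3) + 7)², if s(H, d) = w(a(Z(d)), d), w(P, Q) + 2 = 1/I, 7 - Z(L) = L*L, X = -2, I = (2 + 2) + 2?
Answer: 121/36 ≈ 3.3611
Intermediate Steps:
I = 6 (I = 4 + 2 = 6)
Z(L) = 7 - L² (Z(L) = 7 - L*L = 7 - L²)
a(h) = -2 + h (a(h) = h - 2 = -2 + h)
w(P, Q) = -11/6 (w(P, Q) = -2 + 1/6 = -2 + ⅙ = -11/6)
s(H, d) = -11/6
s(11, (6 + 3) + 7)² = (-11/6)² = 121/36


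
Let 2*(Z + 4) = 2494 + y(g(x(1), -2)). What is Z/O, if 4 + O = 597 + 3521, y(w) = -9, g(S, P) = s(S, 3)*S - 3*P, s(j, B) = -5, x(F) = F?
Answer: 2477/8228 ≈ 0.30105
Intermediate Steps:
g(S, P) = -5*S - 3*P
O = 4114 (O = -4 + (597 + 3521) = -4 + 4118 = 4114)
Z = 2477/2 (Z = -4 + (2494 - 9)/2 = -4 + (1/2)*2485 = -4 + 2485/2 = 2477/2 ≈ 1238.5)
Z/O = (2477/2)/4114 = (2477/2)*(1/4114) = 2477/8228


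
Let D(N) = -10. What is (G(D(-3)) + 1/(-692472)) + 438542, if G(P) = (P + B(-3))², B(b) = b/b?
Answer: 303734146055/692472 ≈ 4.3862e+5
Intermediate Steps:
B(b) = 1
G(P) = (1 + P)² (G(P) = (P + 1)² = (1 + P)²)
(G(D(-3)) + 1/(-692472)) + 438542 = ((1 - 10)² + 1/(-692472)) + 438542 = ((-9)² - 1/692472) + 438542 = (81 - 1/692472) + 438542 = 56090231/692472 + 438542 = 303734146055/692472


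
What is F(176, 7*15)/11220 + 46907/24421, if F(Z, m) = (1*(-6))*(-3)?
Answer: 87789353/45667270 ≈ 1.9224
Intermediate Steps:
F(Z, m) = 18 (F(Z, m) = -6*(-3) = 18)
F(176, 7*15)/11220 + 46907/24421 = 18/11220 + 46907/24421 = 18*(1/11220) + 46907*(1/24421) = 3/1870 + 46907/24421 = 87789353/45667270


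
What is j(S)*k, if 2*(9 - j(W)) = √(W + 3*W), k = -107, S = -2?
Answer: -963 + 107*I*√2 ≈ -963.0 + 151.32*I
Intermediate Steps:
j(W) = 9 - √W (j(W) = 9 - √(W + 3*W)/2 = 9 - 2*√W/2 = 9 - √W)
j(S)*k = (9 - √(-2))*(-107) = (9 - I*√2)*(-107) = -963 + 107*I*√2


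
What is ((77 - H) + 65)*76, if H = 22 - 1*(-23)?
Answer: 7372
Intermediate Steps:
H = 45 (H = 22 + 23 = 45)
((77 - H) + 65)*76 = ((77 - 1*45) + 65)*76 = ((77 - 45) + 65)*76 = (32 + 65)*76 = 97*76 = 7372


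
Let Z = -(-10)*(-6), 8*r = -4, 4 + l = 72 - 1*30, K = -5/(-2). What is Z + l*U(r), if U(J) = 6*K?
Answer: 510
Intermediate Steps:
K = 5/2 (K = -5*(-½) = 5/2 ≈ 2.5000)
l = 38 (l = -4 + (72 - 1*30) = -4 + (72 - 30) = -4 + 42 = 38)
r = -½ (r = (⅛)*(-4) = -½ ≈ -0.50000)
Z = -60 (Z = -1*60 = -60)
U(J) = 15 (U(J) = 6*(5/2) = 15)
Z + l*U(r) = -60 + 38*15 = -60 + 570 = 510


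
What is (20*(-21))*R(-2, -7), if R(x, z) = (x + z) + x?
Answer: 4620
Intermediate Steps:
R(x, z) = z + 2*x
(20*(-21))*R(-2, -7) = (20*(-21))*(-7 + 2*(-2)) = -420*(-7 - 4) = -420*(-11) = 4620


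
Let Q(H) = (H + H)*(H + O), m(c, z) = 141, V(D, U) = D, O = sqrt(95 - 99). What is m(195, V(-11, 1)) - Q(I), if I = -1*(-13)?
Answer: -197 - 52*I ≈ -197.0 - 52.0*I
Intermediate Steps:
I = 13
O = 2*I (O = sqrt(-4) = 2*I ≈ 2.0*I)
Q(H) = 2*H*(H + 2*I) (Q(H) = (H + H)*(H + 2*I) = (2*H)*(H + 2*I) = 2*H*(H + 2*I))
m(195, V(-11, 1)) - Q(I) = 141 - 2*13*(13 + 2*I) = 141 - (338 + 52*I) = 141 + (-338 - 52*I) = -197 - 52*I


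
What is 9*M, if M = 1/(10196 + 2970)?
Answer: 9/13166 ≈ 0.00068358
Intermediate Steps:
M = 1/13166 ≈ 7.5953e-5
9*M = 9*(1/13166) = 9/13166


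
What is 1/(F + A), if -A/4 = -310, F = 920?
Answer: 1/2160 ≈ 0.00046296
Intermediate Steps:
A = 1240 (A = -4*(-310) = 1240)
1/(F + A) = 1/(920 + 1240) = 1/2160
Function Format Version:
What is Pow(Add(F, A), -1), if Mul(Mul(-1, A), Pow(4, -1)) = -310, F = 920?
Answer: Rational(1, 2160) ≈ 0.00046296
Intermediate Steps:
A = 1240 (A = Mul(-4, -310) = 1240)
Pow(Add(F, A), -1) = Pow(Add(920, 1240), -1) = Pow(2160, -1) = Rational(1, 2160)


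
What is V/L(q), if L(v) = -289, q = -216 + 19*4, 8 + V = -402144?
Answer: 23656/17 ≈ 1391.5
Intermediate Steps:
V = -402152 (V = -8 - 402144 = -402152)
q = -140 (q = -216 + 76 = -140)
V/L(q) = -402152/(-289) = -402152*(-1/289) = 23656/17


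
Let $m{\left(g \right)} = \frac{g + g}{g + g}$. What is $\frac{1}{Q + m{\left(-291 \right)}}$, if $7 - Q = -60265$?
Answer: $\frac{1}{60273} \approx 1.6591 \cdot 10^{-5}$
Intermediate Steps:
$Q = 60272$ ($Q = 7 - -60265 = 7 + 60265 = 60272$)
$m{\left(g \right)} = 1$ ($m{\left(g \right)} = \frac{2 g}{2 g} = 2 g \frac{1}{2 g} = 1$)
$\frac{1}{Q + m{\left(-291 \right)}} = \frac{1}{60272 + 1} = \frac{1}{60273}$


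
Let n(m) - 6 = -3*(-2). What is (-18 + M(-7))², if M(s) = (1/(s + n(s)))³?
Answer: 5058001/15625 ≈ 323.71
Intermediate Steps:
n(m) = 12 (n(m) = 6 - 3*(-2) = 6 + 6 = 12)
M(s) = (12 + s)⁻³ (M(s) = (1/(s + 12))³ = (1/(12 + s))³ = (12 + s)⁻³)
(-18 + M(-7))² = (-18 + (12 - 7)⁻³)² = (-18 + 5⁻³)² = (-18 + 1/125)² = (-2249/125)² = 5058001/15625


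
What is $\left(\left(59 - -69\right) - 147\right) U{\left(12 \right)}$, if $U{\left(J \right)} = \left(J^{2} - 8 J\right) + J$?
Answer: $-1140$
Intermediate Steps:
$U{\left(J \right)} = J^{2} - 7 J$
$\left(\left(59 - -69\right) - 147\right) U{\left(12 \right)} = \left(\left(59 - -69\right) - 147\right) 12 \left(-7 + 12\right) = \left(\left(59 + 69\right) - 147\right) 12 \cdot 5 = \left(128 - 147\right) 60 = \left(-19\right) 60 = -1140$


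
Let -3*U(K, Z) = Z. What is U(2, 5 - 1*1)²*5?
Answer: 80/9 ≈ 8.8889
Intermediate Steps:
U(K, Z) = -Z/3
U(2, 5 - 1*1)²*5 = (-(5 - 1*1)/3)²*5 = (-(5 - 1)/3)²*5 = (-⅓*4)²*5 = (-4/3)²*5 = (16/9)*5 = 80/9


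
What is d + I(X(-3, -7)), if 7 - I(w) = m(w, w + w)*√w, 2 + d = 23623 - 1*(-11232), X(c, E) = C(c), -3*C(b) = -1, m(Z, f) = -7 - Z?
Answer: 34860 + 22*√3/9 ≈ 34864.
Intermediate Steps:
C(b) = ⅓ (C(b) = -⅓*(-1) = ⅓)
X(c, E) = ⅓
d = 34853 (d = -2 + (23623 - 1*(-11232)) = -2 + (23623 + 11232) = -2 + 34855 = 34853)
I(w) = 7 - √w*(-7 - w) (I(w) = 7 - (-7 - w)*√w = 7 - √w*(-7 - w))
d + I(X(-3, -7)) = 34853 + (7 + √(⅓)*(7 + ⅓)) = 34853 + (7 + (√3/3)*(22/3)) = 34853 + (7 + 22*√3/9) = 34860 + 22*√3/9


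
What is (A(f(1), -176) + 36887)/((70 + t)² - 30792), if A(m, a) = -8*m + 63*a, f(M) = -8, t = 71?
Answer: -8621/3637 ≈ -2.3704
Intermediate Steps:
(A(f(1), -176) + 36887)/((70 + t)² - 30792) = ((-8*(-8) + 63*(-176)) + 36887)/((70 + 71)² - 30792) = ((64 - 11088) + 36887)/(141² - 30792) = (-11024 + 36887)/(19881 - 30792) = 25863/(-10911) = 25863*(-1/10911) = -8621/3637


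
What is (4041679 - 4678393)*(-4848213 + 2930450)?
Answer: 1221066550782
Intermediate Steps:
(4041679 - 4678393)*(-4848213 + 2930450) = -636714*(-1917763) = 1221066550782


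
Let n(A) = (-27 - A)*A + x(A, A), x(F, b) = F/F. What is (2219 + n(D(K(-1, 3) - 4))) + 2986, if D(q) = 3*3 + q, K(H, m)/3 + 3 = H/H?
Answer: 5232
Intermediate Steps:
K(H, m) = -6 (K(H, m) = -9 + 3*(H/H) = -9 + 3*1 = -9 + 3 = -6)
x(F, b) = 1
D(q) = 9 + q
n(A) = 1 + A*(-27 - A) (n(A) = (-27 - A)*A + 1 = A*(-27 - A) + 1 = 1 + A*(-27 - A))
(2219 + n(D(K(-1, 3) - 4))) + 2986 = (2219 + (1 - (9 + (-6 - 4))² - 27*(9 + (-6 - 4)))) + 2986 = (2219 + (1 - (9 - 10)² - 27*(9 - 10))) + 2986 = (2219 + (1 - 1*(-1)² - 27*(-1))) + 2986 = (2219 + (1 - 1*1 + 27)) + 2986 = (2219 + (1 - 1 + 27)) + 2986 = (2219 + 27) + 2986 = 2246 + 2986 = 5232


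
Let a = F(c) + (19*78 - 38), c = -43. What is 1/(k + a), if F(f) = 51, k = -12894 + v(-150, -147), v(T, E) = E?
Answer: -1/11546 ≈ -8.6610e-5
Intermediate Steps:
k = -13041 (k = -12894 - 147 = -13041)
a = 1495 (a = 51 + (19*78 - 38) = 51 + (1482 - 38) = 51 + 1444 = 1495)
1/(k + a) = 1/(-13041 + 1495) = 1/(-11546) = -1/11546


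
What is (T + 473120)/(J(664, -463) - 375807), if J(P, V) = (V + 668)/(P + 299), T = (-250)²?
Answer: -1141155/800668 ≈ -1.4253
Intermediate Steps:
T = 62500
J(P, V) = (668 + V)/(299 + P)
(T + 473120)/(J(664, -463) - 375807) = (62500 + 473120)/((668 - 463)/(299 + 664) - 375807) = 535620/(205/963 - 375807) = 535620/(-361901936/963) = 535620*(-963/361901936) = -1141155/800668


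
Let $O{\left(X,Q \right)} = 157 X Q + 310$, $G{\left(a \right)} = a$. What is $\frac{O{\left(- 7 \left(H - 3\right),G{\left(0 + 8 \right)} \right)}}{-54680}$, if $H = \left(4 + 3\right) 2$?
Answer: $\frac{48201}{27340} \approx 1.763$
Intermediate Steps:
$H = 14$ ($H = 7 \cdot 2 = 14$)
$O{\left(X,Q \right)} = 310 + 157 Q X$ ($O{\left(X,Q \right)} = 157 Q X + 310 = 310 + 157 Q X$)
$\frac{O{\left(- 7 \left(H - 3\right),G{\left(0 + 8 \right)} \right)}}{-54680} = \frac{310 + 157 \left(0 + 8\right) \left(- 7 \left(14 - 3\right)\right)}{-54680} = \left(310 + 157 \cdot 8 \left(\left(-7\right) 11\right)\right) \left(- \frac{1}{54680}\right) = \left(310 + 157 \cdot 8 \left(-77\right)\right) \left(- \frac{1}{54680}\right) = \left(310 - 96712\right) \left(- \frac{1}{54680}\right) = \left(-96402\right) \left(- \frac{1}{54680}\right) = \frac{48201}{27340}$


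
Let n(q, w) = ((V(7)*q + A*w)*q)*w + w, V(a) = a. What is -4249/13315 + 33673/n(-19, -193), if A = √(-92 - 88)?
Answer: 3*(-6014298038*√5 + 840486697*I)/(5139590*(-1264*I + 11001*√5)) ≈ -0.3193 + 0.003537*I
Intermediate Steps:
A = 6*I*√5 (A = √(-180) = 6*I*√5 ≈ 13.416*I)
n(q, w) = w + q*w*(7*q + 6*I*w*√5) (n(q, w) = ((7*q + (6*I*√5)*w)*q)*w + w = ((7*q + 6*I*w*√5)*q)*w + w = (q*(7*q + 6*I*w*√5))*w + w = q*w*(7*q + 6*I*w*√5) + w = w + q*w*(7*q + 6*I*w*√5))
-4249/13315 + 33673/n(-19, -193) = -4249/13315 + 33673/((-193*(1 + 7*(-19)² + 6*I*(-19)*(-193)*√5))) = -4249*1/13315 + 33673/((-193*(1 + 7*361 + 22002*I*√5))) = -4249/13315 + 33673/((-193*(1 + 2527 + 22002*I*√5))) = -4249/13315 + 33673/((-193*(2528 + 22002*I*√5))) = -4249/13315 + 33673/(-487904 - 4246386*I*√5)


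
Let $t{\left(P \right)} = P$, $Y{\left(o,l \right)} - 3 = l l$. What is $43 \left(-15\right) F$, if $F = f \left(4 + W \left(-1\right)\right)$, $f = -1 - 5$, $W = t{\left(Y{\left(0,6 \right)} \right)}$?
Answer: $-135450$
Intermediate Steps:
$Y{\left(o,l \right)} = 3 + l^{2}$ ($Y{\left(o,l \right)} = 3 + l l = 3 + l^{2}$)
$W = 39$ ($W = 3 + 6^{2} = 3 + 36 = 39$)
$f = -6$ ($f = -1 - 5 = -6$)
$F = 210$ ($F = - 6 \left(4 + 39 \left(-1\right)\right) = - 6 \left(4 - 39\right) = \left(-6\right) \left(-35\right) = 210$)
$43 \left(-15\right) F = 43 \left(-15\right) 210 = \left(-645\right) 210 = -135450$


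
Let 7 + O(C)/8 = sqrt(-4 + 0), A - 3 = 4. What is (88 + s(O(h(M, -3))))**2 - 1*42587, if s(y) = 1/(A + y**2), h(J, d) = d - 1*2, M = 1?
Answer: -4644945056763248826/133310878037089 + 3641536786944*I/133310878037089 ≈ -34843.0 + 0.027316*I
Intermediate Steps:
A = 7 (A = 3 + 4 = 7)
h(J, d) = -2 + d (h(J, d) = d - 2 = -2 + d)
O(C) = -56 + 16*I (O(C) = -56 + 8*sqrt(-4 + 0) = -56 + 8*sqrt(-4) = -56 + 8*(2*I) = -56 + 16*I)
s(y) = 1/(7 + y**2)
(88 + s(O(h(M, -3))))**2 - 1*42587 = (88 + 1/(7 + (-56 + 16*I)**2))**2 - 1*42587 = (88 + 1/(7 + (-56 + 16*I)**2))**2 - 42587 = -42587 + (88 + 1/(7 + (-56 + 16*I)**2))**2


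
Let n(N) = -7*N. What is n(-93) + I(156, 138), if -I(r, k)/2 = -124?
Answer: 899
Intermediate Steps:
I(r, k) = 248 (I(r, k) = -2*(-124) = 248)
n(-93) + I(156, 138) = -7*(-93) + 248 = 651 + 248 = 899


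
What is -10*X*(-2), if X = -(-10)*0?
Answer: 0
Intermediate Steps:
X = 0 (X = -2*0 = 0)
-10*X*(-2) = -10*0*(-2) = 0*(-2) = 0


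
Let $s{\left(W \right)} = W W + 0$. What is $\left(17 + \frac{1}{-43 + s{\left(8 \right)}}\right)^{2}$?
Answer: $\frac{128164}{441} \approx 290.62$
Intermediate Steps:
$s{\left(W \right)} = W^{2}$ ($s{\left(W \right)} = W^{2} + 0 = W^{2}$)
$\left(17 + \frac{1}{-43 + s{\left(8 \right)}}\right)^{2} = \left(17 + \frac{1}{-43 + 8^{2}}\right)^{2} = \left(17 + \frac{1}{-43 + 64}\right)^{2} = \left(17 + \frac{1}{21}\right)^{2} = \left(\frac{358}{21}\right)^{2} = \frac{128164}{441}$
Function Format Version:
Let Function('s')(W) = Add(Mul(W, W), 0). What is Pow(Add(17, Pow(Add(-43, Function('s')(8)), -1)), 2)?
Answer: Rational(128164, 441) ≈ 290.62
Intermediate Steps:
Function('s')(W) = Pow(W, 2) (Function('s')(W) = Add(Pow(W, 2), 0) = Pow(W, 2))
Pow(Add(17, Pow(Add(-43, Function('s')(8)), -1)), 2) = Pow(Add(17, Pow(Add(-43, Pow(8, 2)), -1)), 2) = Pow(Add(17, Pow(Add(-43, 64), -1)), 2) = Pow(Add(17, Pow(21, -1)), 2) = Pow(Add(17, Rational(1, 21)), 2) = Pow(Rational(358, 21), 2) = Rational(128164, 441)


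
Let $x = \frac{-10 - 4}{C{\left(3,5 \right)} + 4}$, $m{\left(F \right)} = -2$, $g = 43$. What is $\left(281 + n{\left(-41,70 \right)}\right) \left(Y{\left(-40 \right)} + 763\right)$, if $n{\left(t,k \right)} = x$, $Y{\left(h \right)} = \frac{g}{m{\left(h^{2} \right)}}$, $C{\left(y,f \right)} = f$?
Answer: $\frac{3729745}{18} \approx 2.0721 \cdot 10^{5}$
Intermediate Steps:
$x = - \frac{14}{9}$ ($x = \frac{-10 - 4}{5 + 4} = - \frac{14}{9} \approx -1.5556$)
$Y{\left(h \right)} = - \frac{43}{2}$ ($Y{\left(h \right)} = \frac{43}{-2} = 43 \left(- \frac{1}{2}\right) = - \frac{43}{2}$)
$n{\left(t,k \right)} = - \frac{14}{9}$
$\left(281 + n{\left(-41,70 \right)}\right) \left(Y{\left(-40 \right)} + 763\right) = \left(281 - \frac{14}{9}\right) \left(- \frac{43}{2} + 763\right) = \frac{2515}{9} \cdot \frac{1483}{2} = \frac{3729745}{18}$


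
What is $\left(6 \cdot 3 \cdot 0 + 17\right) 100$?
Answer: $1700$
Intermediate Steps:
$\left(6 \cdot 3 \cdot 0 + 17\right) 100 = \left(18 \cdot 0 + 17\right) 100 = \left(0 + 17\right) 100 = 17 \cdot 100 = 1700$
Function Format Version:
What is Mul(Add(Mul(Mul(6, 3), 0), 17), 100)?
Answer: 1700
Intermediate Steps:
Mul(Add(Mul(Mul(6, 3), 0), 17), 100) = Mul(Add(Mul(18, 0), 17), 100) = Mul(Add(0, 17), 100) = Mul(17, 100) = 1700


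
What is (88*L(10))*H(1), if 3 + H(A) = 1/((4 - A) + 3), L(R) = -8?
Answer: 5984/3 ≈ 1994.7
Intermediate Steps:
H(A) = -3 + 1/(7 - A) (H(A) = -3 + 1/((4 - A) + 3) = -3 + 1/(7 - A))
(88*L(10))*H(1) = (88*(-8))*((20 - 3*1)/(-7 + 1)) = -704*(20 - 3)/(-6) = -(-352)*17/3 = -704*(-17/6) = 5984/3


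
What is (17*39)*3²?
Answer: 5967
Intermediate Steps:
(17*39)*3² = 663*9 = 5967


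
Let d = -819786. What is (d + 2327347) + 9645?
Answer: 1517206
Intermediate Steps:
(d + 2327347) + 9645 = (-819786 + 2327347) + 9645 = 1507561 + 9645 = 1517206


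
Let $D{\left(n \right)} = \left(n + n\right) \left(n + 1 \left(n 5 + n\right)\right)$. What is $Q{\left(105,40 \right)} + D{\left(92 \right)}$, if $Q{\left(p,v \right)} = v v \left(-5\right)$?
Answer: $110496$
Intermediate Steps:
$D{\left(n \right)} = 14 n^{2}$ ($D{\left(n \right)} = 2 n \left(n + 1 \left(5 n + n\right)\right) = 2 n \left(n + 1 \cdot 6 n\right) = 2 n \left(n + 6 n\right) = 2 n 7 n = 14 n^{2}$)
$Q{\left(p,v \right)} = - 5 v^{2}$ ($Q{\left(p,v \right)} = v^{2} \left(-5\right) = - 5 v^{2}$)
$Q{\left(105,40 \right)} + D{\left(92 \right)} = - 5 \cdot 40^{2} + 14 \cdot 92^{2} = \left(-5\right) 1600 + 14 \cdot 8464 = -8000 + 118496 = 110496$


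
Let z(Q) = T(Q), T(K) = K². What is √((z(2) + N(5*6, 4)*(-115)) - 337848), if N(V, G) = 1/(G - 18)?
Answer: I*√66215814/14 ≈ 581.24*I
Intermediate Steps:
z(Q) = Q²
N(V, G) = 1/(-18 + G)
√((z(2) + N(5*6, 4)*(-115)) - 337848) = √((2² - 115/(-18 + 4)) - 337848) = √((4 - 115/(-14)) - 337848) = √((4 - 1/14*(-115)) - 337848) = √((4 + 115/14) - 337848) = √(171/14 - 337848) = √(-4729701/14) = I*√66215814/14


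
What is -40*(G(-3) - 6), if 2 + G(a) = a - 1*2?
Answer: 520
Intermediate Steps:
G(a) = -4 + a (G(a) = -2 + (a - 1*2) = -2 + (a - 2) = -2 + (-2 + a) = -4 + a)
-40*(G(-3) - 6) = -40*((-4 - 3) - 6) = -40*(-7 - 6) = -40*(-13) = 520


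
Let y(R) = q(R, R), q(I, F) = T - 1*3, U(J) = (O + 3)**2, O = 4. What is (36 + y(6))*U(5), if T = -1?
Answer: 1568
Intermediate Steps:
U(J) = 49 (U(J) = (4 + 3)**2 = 7**2 = 49)
q(I, F) = -4 (q(I, F) = -1 - 1*3 = -1 - 3 = -4)
y(R) = -4
(36 + y(6))*U(5) = (36 - 4)*49 = 32*49 = 1568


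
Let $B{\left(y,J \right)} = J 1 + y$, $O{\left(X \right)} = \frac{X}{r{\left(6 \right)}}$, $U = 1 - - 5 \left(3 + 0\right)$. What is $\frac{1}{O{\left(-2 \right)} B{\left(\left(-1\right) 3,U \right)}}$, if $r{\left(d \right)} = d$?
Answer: $- \frac{3}{13} \approx -0.23077$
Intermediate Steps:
$U = 16$ ($U = 1 - \left(-5\right) 3 = 1 - -15 = 1 + 15 = 16$)
$O{\left(X \right)} = \frac{X}{6}$
$B{\left(y,J \right)} = J + y$
$\frac{1}{O{\left(-2 \right)} B{\left(\left(-1\right) 3,U \right)}} = \frac{1}{\frac{1}{6} \left(-2\right) \left(16 - 3\right)} = \frac{1}{\left(- \frac{1}{3}\right) \left(16 - 3\right)} = \frac{1}{\left(- \frac{1}{3}\right) 13} = \frac{1}{- \frac{13}{3}} = - \frac{3}{13}$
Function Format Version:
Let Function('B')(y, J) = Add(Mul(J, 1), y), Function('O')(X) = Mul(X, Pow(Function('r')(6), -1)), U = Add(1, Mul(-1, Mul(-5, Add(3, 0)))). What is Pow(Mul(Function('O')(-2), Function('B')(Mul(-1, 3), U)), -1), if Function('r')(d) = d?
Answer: Rational(-3, 13) ≈ -0.23077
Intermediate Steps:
U = 16 (U = Add(1, Mul(-1, Mul(-5, 3))) = Add(1, Mul(-1, -15)) = Add(1, 15) = 16)
Function('O')(X) = Mul(Rational(1, 6), X) (Function('O')(X) = Mul(X, Pow(6, -1)) = Mul(X, Rational(1, 6)) = Mul(Rational(1, 6), X))
Function('B')(y, J) = Add(J, y)
Pow(Mul(Function('O')(-2), Function('B')(Mul(-1, 3), U)), -1) = Pow(Mul(Mul(Rational(1, 6), -2), Add(16, Mul(-1, 3))), -1) = Pow(Mul(Rational(-1, 3), Add(16, -3)), -1) = Pow(Mul(Rational(-1, 3), 13), -1) = Pow(Rational(-13, 3), -1) = Rational(-3, 13)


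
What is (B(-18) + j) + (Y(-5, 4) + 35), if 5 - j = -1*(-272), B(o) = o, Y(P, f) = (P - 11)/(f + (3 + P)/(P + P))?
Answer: -5330/21 ≈ -253.81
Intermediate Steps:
Y(P, f) = (-11 + P)/(f + (3 + P)/(2*P)) (Y(P, f) = (-11 + P)/(f + (3 + P)/((2*P))) = (-11 + P)/(f + (3 + P)*(1/(2*P))) = (-11 + P)/(f + (3 + P)/(2*P)))
j = -267 (j = 5 - (-1)*(-272) = 5 - 1*272 = 5 - 272 = -267)
(B(-18) + j) + (Y(-5, 4) + 35) = (-18 - 267) + (2*(-5)*(-11 - 5)/(3 - 5 + 2*(-5)*4) + 35) = -285 + (2*(-5)*(-16)/(3 - 5 - 40) + 35) = -285 + (2*(-5)*(-16)/(-42) + 35) = -285 + (2*(-5)*(-1/42)*(-16) + 35) = -285 + (-80/21 + 35) = -285 + 655/21 = -5330/21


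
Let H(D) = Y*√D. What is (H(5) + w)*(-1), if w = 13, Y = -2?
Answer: -13 + 2*√5 ≈ -8.5279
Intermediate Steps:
H(D) = -2*√D
(H(5) + w)*(-1) = (-2*√5 + 13)*(-1) = (13 - 2*√5)*(-1) = -13 + 2*√5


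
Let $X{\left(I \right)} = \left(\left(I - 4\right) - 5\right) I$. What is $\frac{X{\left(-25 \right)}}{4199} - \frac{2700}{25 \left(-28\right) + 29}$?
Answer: $\frac{700450}{165737} \approx 4.2263$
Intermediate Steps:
$X{\left(I \right)} = I \left(-9 + I\right)$ ($X{\left(I \right)} = \left(\left(I - 4\right) - 5\right) I = \left(\left(-4 + I\right) - 5\right) I = \left(-9 + I\right) I = I \left(-9 + I\right)$)
$\frac{X{\left(-25 \right)}}{4199} - \frac{2700}{25 \left(-28\right) + 29} = \frac{\left(-25\right) \left(-9 - 25\right)}{4199} - \frac{2700}{25 \left(-28\right) + 29} = \left(-25\right) \left(-34\right) \frac{1}{4199} - \frac{2700}{-700 + 29} = 850 \cdot \frac{1}{4199} - \frac{2700}{-671} = \frac{50}{247} - - \frac{2700}{671} = \frac{50}{247} + \frac{2700}{671} = \frac{700450}{165737}$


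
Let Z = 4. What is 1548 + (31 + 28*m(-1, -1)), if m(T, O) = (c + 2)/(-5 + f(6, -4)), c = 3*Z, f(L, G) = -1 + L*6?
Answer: 23881/15 ≈ 1592.1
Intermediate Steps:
f(L, G) = -1 + 6*L
c = 12 (c = 3*4 = 12)
m(T, O) = 7/15 (m(T, O) = (12 + 2)/(-5 + (-1 + 6*6)) = 14/(-5 + (-1 + 36)) = 14/(-5 + 35) = 14/30 = 14*(1/30) = 7/15)
1548 + (31 + 28*m(-1, -1)) = 1548 + (31 + 28*(7/15)) = 1548 + (31 + 196/15) = 1548 + 661/15 = 23881/15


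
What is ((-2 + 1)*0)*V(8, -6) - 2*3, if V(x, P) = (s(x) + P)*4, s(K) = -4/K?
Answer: -6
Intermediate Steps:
V(x, P) = -16/x + 4*P (V(x, P) = (-4/x + P)*4 = (P - 4/x)*4 = -16/x + 4*P)
((-2 + 1)*0)*V(8, -6) - 2*3 = ((-2 + 1)*0)*(-16/8 + 4*(-6)) - 2*3 = (-1*0)*(-16*⅛ - 24) - 6 = 0*(-2 - 24) - 6 = 0*(-26) - 6 = 0 - 6 = -6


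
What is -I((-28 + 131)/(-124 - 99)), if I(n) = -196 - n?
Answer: 43605/223 ≈ 195.54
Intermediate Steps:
-I((-28 + 131)/(-124 - 99)) = -(-196 - (-28 + 131)/(-124 - 99)) = -(-196 - 103/(-223)) = -(-196 - 103*(-1)/223) = -(-196 - 1*(-103/223)) = -(-196 + 103/223) = -1*(-43605/223) = 43605/223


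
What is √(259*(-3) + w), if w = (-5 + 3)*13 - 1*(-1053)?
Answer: 5*√10 ≈ 15.811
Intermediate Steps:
w = 1027 (w = -2*13 + 1053 = -26 + 1053 = 1027)
√(259*(-3) + w) = √(259*(-3) + 1027) = √(-777 + 1027) = √250 = 5*√10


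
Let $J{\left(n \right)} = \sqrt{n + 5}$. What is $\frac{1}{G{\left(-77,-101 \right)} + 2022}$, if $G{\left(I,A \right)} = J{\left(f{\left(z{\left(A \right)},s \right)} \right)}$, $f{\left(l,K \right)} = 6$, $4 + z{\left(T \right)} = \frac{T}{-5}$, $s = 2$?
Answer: $\frac{2022}{4088473} - \frac{\sqrt{11}}{4088473} \approx 0.00049375$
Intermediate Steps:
$z{\left(T \right)} = -4 - \frac{T}{5}$ ($z{\left(T \right)} = -4 + \frac{T}{-5} = -4 + T \left(- \frac{1}{5}\right) = -4 - \frac{T}{5}$)
$J{\left(n \right)} = \sqrt{5 + n}$
$G{\left(I,A \right)} = \sqrt{11}$ ($G{\left(I,A \right)} = \sqrt{5 + 6} = \sqrt{11}$)
$\frac{1}{G{\left(-77,-101 \right)} + 2022} = \frac{1}{\sqrt{11} + 2022} = \frac{1}{2022 + \sqrt{11}}$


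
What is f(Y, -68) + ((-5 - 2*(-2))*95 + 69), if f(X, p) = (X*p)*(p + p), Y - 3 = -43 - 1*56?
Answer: -887834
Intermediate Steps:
Y = -96 (Y = 3 + (-43 - 1*56) = 3 + (-43 - 56) = 3 - 99 = -96)
f(X, p) = 2*X*p**2 (f(X, p) = (X*p)*(2*p) = 2*X*p**2)
f(Y, -68) + ((-5 - 2*(-2))*95 + 69) = 2*(-96)*(-68)**2 + ((-5 - 2*(-2))*95 + 69) = 2*(-96)*4624 + ((-5 + 4)*95 + 69) = -887808 + (-1*95 + 69) = -887808 + (-95 + 69) = -887808 - 26 = -887834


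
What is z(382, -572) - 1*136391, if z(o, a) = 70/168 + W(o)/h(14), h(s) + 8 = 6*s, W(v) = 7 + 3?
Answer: -31097023/228 ≈ -1.3639e+5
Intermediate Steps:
W(v) = 10
h(s) = -8 + 6*s
z(o, a) = 125/228 (z(o, a) = 70/168 + 10/(-8 + 6*14) = 70*(1/168) + 10/(-8 + 84) = 5/12 + 10/76 = 5/12 + 10*(1/76) = 5/12 + 5/38 = 125/228)
z(382, -572) - 1*136391 = 125/228 - 1*136391 = 125/228 - 136391 = -31097023/228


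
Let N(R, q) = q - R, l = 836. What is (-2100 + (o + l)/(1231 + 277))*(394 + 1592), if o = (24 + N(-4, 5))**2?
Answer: -3142720875/754 ≈ -4.1681e+6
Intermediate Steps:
o = 1089 (o = (24 + (5 - 1*(-4)))**2 = (24 + (5 + 4))**2 = (24 + 9)**2 = 33**2 = 1089)
(-2100 + (o + l)/(1231 + 277))*(394 + 1592) = (-2100 + (1089 + 836)/(1231 + 277))*(394 + 1592) = (-2100 + 1925/1508)*1986 = -3164875/1508*1986 = -3142720875/754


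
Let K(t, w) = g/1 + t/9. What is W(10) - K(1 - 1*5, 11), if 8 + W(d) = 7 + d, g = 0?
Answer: 85/9 ≈ 9.4444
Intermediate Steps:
K(t, w) = t/9 (K(t, w) = 0/1 + t/9 = 0*1 + t*(⅑) = 0 + t/9 = t/9)
W(d) = -1 + d (W(d) = -8 + (7 + d) = -1 + d)
W(10) - K(1 - 1*5, 11) = (-1 + 10) - (1 - 1*5)/9 = 9 - (1 - 5)/9 = 9 - (-4)/9 = 9 - 1*(-4/9) = 9 + 4/9 = 85/9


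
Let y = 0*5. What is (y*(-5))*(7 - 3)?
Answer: 0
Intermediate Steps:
y = 0
(y*(-5))*(7 - 3) = (0*(-5))*(7 - 3) = 0*4 = 0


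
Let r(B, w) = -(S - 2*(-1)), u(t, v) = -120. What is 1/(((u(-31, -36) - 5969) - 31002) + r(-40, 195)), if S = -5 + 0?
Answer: -1/37088 ≈ -2.6963e-5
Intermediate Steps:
S = -5
r(B, w) = 3 (r(B, w) = -(-5 - 2*(-1)) = -(-5 + 2) = -1*(-3) = 3)
1/(((u(-31, -36) - 5969) - 31002) + r(-40, 195)) = 1/(((-120 - 5969) - 31002) + 3) = 1/((-6089 - 31002) + 3) = 1/(-37091 + 3) = 1/(-37088) = -1/37088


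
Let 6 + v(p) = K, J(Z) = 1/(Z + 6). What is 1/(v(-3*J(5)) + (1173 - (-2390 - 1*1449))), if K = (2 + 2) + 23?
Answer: 1/5033 ≈ 0.00019869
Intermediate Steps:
K = 27 (K = 4 + 23 = 27)
J(Z) = 1/(6 + Z)
v(p) = 21 (v(p) = -6 + 27 = 21)
1/(v(-3*J(5)) + (1173 - (-2390 - 1*1449))) = 1/(21 + (1173 - (-2390 - 1*1449))) = 1/(21 + (1173 - (-2390 - 1449))) = 1/(21 + (1173 - 1*(-3839))) = 1/(21 + (1173 + 3839)) = 1/(21 + 5012) = 1/5033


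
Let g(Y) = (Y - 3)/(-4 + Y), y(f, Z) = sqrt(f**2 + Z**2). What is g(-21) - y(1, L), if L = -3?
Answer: 24/25 - sqrt(10) ≈ -2.2023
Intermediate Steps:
y(f, Z) = sqrt(Z**2 + f**2)
g(Y) = (-3 + Y)/(-4 + Y)
g(-21) - y(1, L) = (-3 - 21)/(-4 - 21) - sqrt((-3)**2 + 1**2) = -24/(-25) - sqrt(9 + 1) = -1/25*(-24) - sqrt(10) = 24/25 - sqrt(10)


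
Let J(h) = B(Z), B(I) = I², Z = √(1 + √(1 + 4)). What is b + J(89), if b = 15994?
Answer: 15995 + √5 ≈ 15997.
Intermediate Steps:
Z = √(1 + √5) ≈ 1.7989
J(h) = 1 + √5 (J(h) = (√(1 + √5))² = 1 + √5)
b + J(89) = 15994 + (1 + √5) = 15995 + √5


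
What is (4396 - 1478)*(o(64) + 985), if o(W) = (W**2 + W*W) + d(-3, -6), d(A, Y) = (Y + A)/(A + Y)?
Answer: 26781404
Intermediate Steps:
d(A, Y) = 1 (d(A, Y) = (A + Y)/(A + Y) = 1)
o(W) = 1 + 2*W**2 (o(W) = (W**2 + W*W) + 1 = (W**2 + W**2) + 1 = 2*W**2 + 1 = 1 + 2*W**2)
(4396 - 1478)*(o(64) + 985) = (4396 - 1478)*((1 + 2*64**2) + 985) = 2918*((1 + 2*4096) + 985) = 2918*((1 + 8192) + 985) = 2918*(8193 + 985) = 2918*9178 = 26781404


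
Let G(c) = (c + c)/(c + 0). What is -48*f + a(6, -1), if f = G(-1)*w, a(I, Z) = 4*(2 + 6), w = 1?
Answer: -64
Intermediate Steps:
G(c) = 2 (G(c) = (2*c)/c = 2)
a(I, Z) = 32 (a(I, Z) = 4*8 = 32)
f = 2 (f = 2*1 = 2)
-48*f + a(6, -1) = -48*2 + 32 = -96 + 32 = -64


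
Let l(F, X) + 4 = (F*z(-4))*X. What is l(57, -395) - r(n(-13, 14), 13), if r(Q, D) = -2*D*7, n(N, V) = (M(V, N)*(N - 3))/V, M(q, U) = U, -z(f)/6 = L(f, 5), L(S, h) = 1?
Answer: 135268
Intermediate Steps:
z(f) = -6 (z(f) = -6*1 = -6)
l(F, X) = -4 - 6*F*X (l(F, X) = -4 + (F*(-6))*X = -4 + (-6*F)*X = -4 - 6*F*X)
n(N, V) = N*(-3 + N)/V (n(N, V) = (N*(N - 3))/V = (N*(-3 + N))/V = N*(-3 + N)/V)
r(Q, D) = -14*D
l(57, -395) - r(n(-13, 14), 13) = (-4 - 6*57*(-395)) - (-14)*13 = (-4 + 135090) - 1*(-182) = 135086 + 182 = 135268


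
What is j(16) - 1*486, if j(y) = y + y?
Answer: -454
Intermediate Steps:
j(y) = 2*y
j(16) - 1*486 = 2*16 - 1*486 = 32 - 486 = -454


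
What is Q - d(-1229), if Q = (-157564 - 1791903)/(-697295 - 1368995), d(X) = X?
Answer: 2541419877/2066290 ≈ 1229.9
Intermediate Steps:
Q = 1949467/2066290 (Q = -1949467/(-2066290) = -1949467*(-1/2066290) = 1949467/2066290 ≈ 0.94346)
Q - d(-1229) = 1949467/2066290 - 1*(-1229) = 1949467/2066290 + 1229 = 2541419877/2066290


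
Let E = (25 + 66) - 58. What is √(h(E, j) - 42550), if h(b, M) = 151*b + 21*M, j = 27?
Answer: 10*I*√370 ≈ 192.35*I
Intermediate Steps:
E = 33 (E = 91 - 58 = 33)
h(b, M) = 21*M + 151*b
√(h(E, j) - 42550) = √((21*27 + 151*33) - 42550) = √((567 + 4983) - 42550) = √(5550 - 42550) = √(-37000) = 10*I*√370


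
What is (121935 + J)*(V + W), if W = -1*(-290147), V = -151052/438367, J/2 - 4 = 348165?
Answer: 104076731124004881/438367 ≈ 2.3742e+11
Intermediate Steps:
J = 696338 (J = 8 + 2*348165 = 8 + 696330 = 696338)
V = -151052/438367 (V = -151052*1/438367 = -151052/438367 ≈ -0.34458)
W = 290147
(121935 + J)*(V + W) = (121935 + 696338)*(-151052/438367 + 290147) = 818273*(127190718897/438367) = 104076731124004881/438367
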